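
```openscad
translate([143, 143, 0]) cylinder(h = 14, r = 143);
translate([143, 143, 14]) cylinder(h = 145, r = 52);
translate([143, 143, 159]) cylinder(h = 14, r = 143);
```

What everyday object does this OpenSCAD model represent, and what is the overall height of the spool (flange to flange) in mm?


A spool. The overall height is 173 mm.

Three coaxial cylinders, large–small–large — a spool. Two 14 mm flanges and a 145 mm core give 14 + 145 + 14 = 173 mm.


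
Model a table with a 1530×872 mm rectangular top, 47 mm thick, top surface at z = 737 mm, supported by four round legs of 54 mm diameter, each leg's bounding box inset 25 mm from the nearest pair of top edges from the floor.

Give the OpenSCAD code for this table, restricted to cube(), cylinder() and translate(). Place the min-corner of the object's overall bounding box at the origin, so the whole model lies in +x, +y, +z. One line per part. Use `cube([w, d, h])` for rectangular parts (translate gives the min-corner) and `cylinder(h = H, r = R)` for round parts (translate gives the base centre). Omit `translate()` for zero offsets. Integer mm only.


// leg_h = 737 - 47 = 690
translate([0, 0, 690]) cube([1530, 872, 47]);
translate([52, 52, 0]) cylinder(h = 690, r = 27);
translate([1478, 52, 0]) cylinder(h = 690, r = 27);
translate([52, 820, 0]) cylinder(h = 690, r = 27);
translate([1478, 820, 0]) cylinder(h = 690, r = 27);


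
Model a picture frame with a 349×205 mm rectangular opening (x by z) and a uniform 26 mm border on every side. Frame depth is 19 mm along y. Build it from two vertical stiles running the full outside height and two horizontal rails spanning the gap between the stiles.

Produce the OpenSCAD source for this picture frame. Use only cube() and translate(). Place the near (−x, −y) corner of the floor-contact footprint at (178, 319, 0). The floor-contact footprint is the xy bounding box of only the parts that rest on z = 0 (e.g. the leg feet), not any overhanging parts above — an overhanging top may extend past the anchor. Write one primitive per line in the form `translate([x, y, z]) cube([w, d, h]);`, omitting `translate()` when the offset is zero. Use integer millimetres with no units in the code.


translate([178, 319, 0]) cube([26, 19, 257]);
translate([553, 319, 0]) cube([26, 19, 257]);
translate([204, 319, 0]) cube([349, 19, 26]);
translate([204, 319, 231]) cube([349, 19, 26]);


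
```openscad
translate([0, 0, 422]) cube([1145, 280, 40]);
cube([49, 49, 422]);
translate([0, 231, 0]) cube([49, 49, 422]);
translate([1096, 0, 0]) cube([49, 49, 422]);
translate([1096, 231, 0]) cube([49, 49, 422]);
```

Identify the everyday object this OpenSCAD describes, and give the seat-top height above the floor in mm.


A bench. The seat-top height is 462 mm.

A long slab on four corner posts — a bench. The slab sits at z = 422 with thickness 40, so the top is 422 + 40 = 462 mm.


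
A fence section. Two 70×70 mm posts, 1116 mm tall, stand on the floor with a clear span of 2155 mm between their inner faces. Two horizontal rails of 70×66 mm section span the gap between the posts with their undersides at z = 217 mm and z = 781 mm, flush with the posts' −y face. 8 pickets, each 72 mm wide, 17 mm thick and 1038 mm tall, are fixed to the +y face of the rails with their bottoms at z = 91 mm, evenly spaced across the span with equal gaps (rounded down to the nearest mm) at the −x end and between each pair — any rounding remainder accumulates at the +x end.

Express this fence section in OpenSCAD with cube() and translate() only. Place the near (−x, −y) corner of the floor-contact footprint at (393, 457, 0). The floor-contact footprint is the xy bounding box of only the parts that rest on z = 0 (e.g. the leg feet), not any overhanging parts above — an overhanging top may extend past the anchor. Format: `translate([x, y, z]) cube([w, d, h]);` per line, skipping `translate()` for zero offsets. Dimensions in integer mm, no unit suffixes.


translate([393, 457, 0]) cube([70, 70, 1116]);
translate([2618, 457, 0]) cube([70, 70, 1116]);
translate([463, 457, 217]) cube([2155, 70, 66]);
translate([463, 457, 781]) cube([2155, 70, 66]);
translate([638, 527, 91]) cube([72, 17, 1038]);
translate([885, 527, 91]) cube([72, 17, 1038]);
translate([1132, 527, 91]) cube([72, 17, 1038]);
translate([1379, 527, 91]) cube([72, 17, 1038]);
translate([1626, 527, 91]) cube([72, 17, 1038]);
translate([1873, 527, 91]) cube([72, 17, 1038]);
translate([2120, 527, 91]) cube([72, 17, 1038]);
translate([2367, 527, 91]) cube([72, 17, 1038]);


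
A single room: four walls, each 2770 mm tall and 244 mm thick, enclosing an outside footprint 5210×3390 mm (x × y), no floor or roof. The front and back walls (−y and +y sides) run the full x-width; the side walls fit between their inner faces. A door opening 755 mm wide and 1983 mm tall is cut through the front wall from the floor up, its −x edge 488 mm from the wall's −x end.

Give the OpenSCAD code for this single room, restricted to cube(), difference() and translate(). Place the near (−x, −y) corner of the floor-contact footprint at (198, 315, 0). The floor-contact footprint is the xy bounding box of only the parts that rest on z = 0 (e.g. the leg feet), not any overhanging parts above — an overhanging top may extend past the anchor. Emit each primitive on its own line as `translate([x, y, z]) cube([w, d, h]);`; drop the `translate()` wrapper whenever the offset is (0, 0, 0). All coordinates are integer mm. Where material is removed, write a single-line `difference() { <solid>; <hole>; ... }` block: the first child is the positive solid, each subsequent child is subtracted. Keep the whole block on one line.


difference() { translate([198, 315, 0]) cube([5210, 244, 2770]); translate([686, 315, 0]) cube([755, 244, 1983]); }
translate([198, 3461, 0]) cube([5210, 244, 2770]);
translate([198, 559, 0]) cube([244, 2902, 2770]);
translate([5164, 559, 0]) cube([244, 2902, 2770]);


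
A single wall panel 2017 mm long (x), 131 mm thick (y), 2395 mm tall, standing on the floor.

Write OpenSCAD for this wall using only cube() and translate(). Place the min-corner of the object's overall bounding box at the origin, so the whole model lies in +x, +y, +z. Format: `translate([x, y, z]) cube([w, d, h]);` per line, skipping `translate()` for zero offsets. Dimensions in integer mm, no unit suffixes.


cube([2017, 131, 2395]);


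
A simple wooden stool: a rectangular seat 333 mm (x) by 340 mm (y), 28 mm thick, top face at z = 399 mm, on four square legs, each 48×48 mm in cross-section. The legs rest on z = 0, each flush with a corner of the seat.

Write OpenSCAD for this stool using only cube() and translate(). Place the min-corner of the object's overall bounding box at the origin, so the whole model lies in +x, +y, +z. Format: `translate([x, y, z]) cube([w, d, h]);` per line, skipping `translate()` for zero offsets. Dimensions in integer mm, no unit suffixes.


translate([0, 0, 371]) cube([333, 340, 28]);
cube([48, 48, 371]);
translate([285, 0, 0]) cube([48, 48, 371]);
translate([0, 292, 0]) cube([48, 48, 371]);
translate([285, 292, 0]) cube([48, 48, 371]);


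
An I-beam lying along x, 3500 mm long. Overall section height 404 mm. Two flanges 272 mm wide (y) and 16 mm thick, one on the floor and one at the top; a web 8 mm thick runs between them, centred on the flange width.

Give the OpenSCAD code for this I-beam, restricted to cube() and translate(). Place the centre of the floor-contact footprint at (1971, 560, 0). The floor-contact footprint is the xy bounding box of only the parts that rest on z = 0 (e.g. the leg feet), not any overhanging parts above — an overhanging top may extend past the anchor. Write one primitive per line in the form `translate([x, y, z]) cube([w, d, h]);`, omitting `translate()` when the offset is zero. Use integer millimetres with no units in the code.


translate([221, 424, 0]) cube([3500, 272, 16]);
translate([221, 556, 16]) cube([3500, 8, 372]);
translate([221, 424, 388]) cube([3500, 272, 16]);


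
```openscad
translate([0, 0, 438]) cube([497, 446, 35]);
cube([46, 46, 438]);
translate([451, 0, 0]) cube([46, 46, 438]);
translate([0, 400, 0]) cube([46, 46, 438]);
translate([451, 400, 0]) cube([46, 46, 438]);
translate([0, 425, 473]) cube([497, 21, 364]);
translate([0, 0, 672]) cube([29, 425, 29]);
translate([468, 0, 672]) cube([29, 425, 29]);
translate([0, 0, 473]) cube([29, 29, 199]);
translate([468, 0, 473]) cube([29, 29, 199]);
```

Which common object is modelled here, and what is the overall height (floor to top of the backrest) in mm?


A chair. The overall height is 837 mm.

A slab on four corner posts with a tall panel at the back — a chair. The seat slab sits at z = 438 with thickness 35, and the 364 mm backrest starts at the seat top, so the overall height is 438 + 35 + 364 = 837 mm.


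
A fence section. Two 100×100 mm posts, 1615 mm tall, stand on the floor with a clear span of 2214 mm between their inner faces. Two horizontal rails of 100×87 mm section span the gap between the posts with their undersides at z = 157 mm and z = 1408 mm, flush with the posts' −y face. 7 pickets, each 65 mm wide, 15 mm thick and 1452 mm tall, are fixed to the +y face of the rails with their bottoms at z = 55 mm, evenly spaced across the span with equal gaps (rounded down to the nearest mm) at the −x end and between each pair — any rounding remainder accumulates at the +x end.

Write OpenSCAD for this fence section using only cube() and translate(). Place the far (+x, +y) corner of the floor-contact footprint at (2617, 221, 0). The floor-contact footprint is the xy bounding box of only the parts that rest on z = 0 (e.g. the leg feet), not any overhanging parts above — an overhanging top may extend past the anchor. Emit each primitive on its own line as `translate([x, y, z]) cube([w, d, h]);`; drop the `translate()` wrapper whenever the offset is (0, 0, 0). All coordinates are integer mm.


translate([203, 121, 0]) cube([100, 100, 1615]);
translate([2517, 121, 0]) cube([100, 100, 1615]);
translate([303, 121, 157]) cube([2214, 100, 87]);
translate([303, 121, 1408]) cube([2214, 100, 87]);
translate([522, 221, 55]) cube([65, 15, 1452]);
translate([806, 221, 55]) cube([65, 15, 1452]);
translate([1090, 221, 55]) cube([65, 15, 1452]);
translate([1374, 221, 55]) cube([65, 15, 1452]);
translate([1658, 221, 55]) cube([65, 15, 1452]);
translate([1942, 221, 55]) cube([65, 15, 1452]);
translate([2226, 221, 55]) cube([65, 15, 1452]);


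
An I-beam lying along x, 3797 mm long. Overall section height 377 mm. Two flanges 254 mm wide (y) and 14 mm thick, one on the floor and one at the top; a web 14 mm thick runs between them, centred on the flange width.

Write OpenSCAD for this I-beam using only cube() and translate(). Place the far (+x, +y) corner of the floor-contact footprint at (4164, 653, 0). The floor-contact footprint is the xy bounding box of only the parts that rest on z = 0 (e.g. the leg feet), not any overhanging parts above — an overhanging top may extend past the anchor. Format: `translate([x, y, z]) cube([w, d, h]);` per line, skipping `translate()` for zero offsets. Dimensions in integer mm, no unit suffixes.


translate([367, 399, 0]) cube([3797, 254, 14]);
translate([367, 519, 14]) cube([3797, 14, 349]);
translate([367, 399, 363]) cube([3797, 254, 14]);


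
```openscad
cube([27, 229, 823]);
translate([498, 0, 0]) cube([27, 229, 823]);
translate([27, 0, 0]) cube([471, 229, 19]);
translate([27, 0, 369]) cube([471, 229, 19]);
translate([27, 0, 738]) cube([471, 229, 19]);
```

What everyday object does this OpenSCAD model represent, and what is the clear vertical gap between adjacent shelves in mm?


A bookshelf. The clear shelf gap is 350 mm.

Two tall side panels with 3 horizontal boards between them — a bookshelf. The first two shelf undersides are at z = 0 and z = 369; with shelf thickness 19, the clear gap is 369 − 0 − 19 = 350 mm.


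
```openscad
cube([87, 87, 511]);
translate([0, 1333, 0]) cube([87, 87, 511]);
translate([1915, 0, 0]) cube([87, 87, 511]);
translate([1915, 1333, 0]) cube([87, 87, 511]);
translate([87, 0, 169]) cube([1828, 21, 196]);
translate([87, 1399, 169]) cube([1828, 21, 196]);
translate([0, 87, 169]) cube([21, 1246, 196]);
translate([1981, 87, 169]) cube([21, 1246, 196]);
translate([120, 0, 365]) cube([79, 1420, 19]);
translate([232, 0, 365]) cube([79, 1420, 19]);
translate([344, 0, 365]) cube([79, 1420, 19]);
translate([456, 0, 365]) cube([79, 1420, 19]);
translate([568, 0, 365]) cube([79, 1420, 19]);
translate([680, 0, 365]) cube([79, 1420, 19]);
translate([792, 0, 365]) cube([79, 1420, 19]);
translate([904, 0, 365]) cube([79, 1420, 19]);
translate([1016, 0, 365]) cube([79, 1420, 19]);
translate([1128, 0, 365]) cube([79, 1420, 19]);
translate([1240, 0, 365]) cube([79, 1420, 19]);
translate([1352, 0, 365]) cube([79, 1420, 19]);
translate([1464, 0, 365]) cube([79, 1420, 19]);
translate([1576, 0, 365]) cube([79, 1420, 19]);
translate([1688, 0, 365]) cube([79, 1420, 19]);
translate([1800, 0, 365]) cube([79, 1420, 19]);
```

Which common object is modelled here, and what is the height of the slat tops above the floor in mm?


A bed frame. The slat-top height is 384 mm.

Four posts, four rails, and a row of slats — a bed frame. Slats sit on the rails at z = 169 + 196 = 365; with slat thickness 19, the top is 384 mm.


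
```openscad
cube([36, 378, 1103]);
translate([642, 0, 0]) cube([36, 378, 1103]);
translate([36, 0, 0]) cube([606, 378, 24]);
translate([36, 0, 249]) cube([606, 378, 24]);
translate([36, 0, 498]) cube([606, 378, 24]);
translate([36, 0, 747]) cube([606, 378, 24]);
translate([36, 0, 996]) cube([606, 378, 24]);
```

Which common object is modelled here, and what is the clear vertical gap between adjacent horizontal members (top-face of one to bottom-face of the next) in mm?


A bookshelf. The clear shelf gap is 225 mm.

Two tall side panels with 5 horizontal boards between them — a bookshelf. The first two shelf undersides are at z = 0 and z = 249; with shelf thickness 24, the clear gap is 249 − 0 − 24 = 225 mm.


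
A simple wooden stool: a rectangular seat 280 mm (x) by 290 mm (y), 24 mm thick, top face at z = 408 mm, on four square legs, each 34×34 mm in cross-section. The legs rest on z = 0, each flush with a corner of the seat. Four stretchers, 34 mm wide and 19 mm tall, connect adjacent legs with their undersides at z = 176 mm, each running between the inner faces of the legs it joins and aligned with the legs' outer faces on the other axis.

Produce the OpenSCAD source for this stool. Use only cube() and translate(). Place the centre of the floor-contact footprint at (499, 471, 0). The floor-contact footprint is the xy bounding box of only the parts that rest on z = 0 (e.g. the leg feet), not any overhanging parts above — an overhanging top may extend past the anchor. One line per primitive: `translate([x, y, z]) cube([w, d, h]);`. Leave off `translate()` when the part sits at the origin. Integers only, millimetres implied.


translate([359, 326, 384]) cube([280, 290, 24]);
translate([359, 326, 0]) cube([34, 34, 384]);
translate([605, 326, 0]) cube([34, 34, 384]);
translate([359, 582, 0]) cube([34, 34, 384]);
translate([605, 582, 0]) cube([34, 34, 384]);
translate([393, 326, 176]) cube([212, 34, 19]);
translate([393, 582, 176]) cube([212, 34, 19]);
translate([359, 360, 176]) cube([34, 222, 19]);
translate([605, 360, 176]) cube([34, 222, 19]);


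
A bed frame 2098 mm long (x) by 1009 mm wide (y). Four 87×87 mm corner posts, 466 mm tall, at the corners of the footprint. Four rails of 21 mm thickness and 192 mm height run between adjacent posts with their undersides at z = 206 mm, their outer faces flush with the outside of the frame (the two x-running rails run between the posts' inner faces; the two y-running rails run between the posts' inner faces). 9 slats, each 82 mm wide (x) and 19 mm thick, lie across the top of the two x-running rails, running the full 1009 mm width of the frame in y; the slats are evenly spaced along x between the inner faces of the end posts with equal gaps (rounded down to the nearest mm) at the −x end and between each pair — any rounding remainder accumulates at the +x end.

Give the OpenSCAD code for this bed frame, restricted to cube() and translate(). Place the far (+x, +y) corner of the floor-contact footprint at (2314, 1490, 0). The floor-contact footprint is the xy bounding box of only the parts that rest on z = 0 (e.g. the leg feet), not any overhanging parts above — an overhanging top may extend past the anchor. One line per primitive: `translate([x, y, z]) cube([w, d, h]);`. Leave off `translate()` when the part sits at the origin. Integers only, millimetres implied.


// slat z = rail_z + rail_h = 206 + 192 = 398
// slat gap = ⌊(1924 − 9·82) / 10⌋ = 118
translate([216, 481, 0]) cube([87, 87, 466]);
translate([216, 1403, 0]) cube([87, 87, 466]);
translate([2227, 481, 0]) cube([87, 87, 466]);
translate([2227, 1403, 0]) cube([87, 87, 466]);
translate([303, 481, 206]) cube([1924, 21, 192]);
translate([303, 1469, 206]) cube([1924, 21, 192]);
translate([216, 568, 206]) cube([21, 835, 192]);
translate([2293, 568, 206]) cube([21, 835, 192]);
translate([421, 481, 398]) cube([82, 1009, 19]);
translate([621, 481, 398]) cube([82, 1009, 19]);
translate([821, 481, 398]) cube([82, 1009, 19]);
translate([1021, 481, 398]) cube([82, 1009, 19]);
translate([1221, 481, 398]) cube([82, 1009, 19]);
translate([1421, 481, 398]) cube([82, 1009, 19]);
translate([1621, 481, 398]) cube([82, 1009, 19]);
translate([1821, 481, 398]) cube([82, 1009, 19]);
translate([2021, 481, 398]) cube([82, 1009, 19]);


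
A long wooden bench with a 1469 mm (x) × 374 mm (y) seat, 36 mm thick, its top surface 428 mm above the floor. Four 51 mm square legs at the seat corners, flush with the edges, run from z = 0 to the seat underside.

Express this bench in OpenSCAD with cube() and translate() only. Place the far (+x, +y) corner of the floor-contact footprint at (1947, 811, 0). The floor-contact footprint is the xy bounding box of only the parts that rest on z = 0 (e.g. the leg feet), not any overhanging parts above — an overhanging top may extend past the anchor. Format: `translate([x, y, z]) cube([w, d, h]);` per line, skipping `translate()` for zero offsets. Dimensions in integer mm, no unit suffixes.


translate([478, 437, 392]) cube([1469, 374, 36]);
translate([478, 437, 0]) cube([51, 51, 392]);
translate([478, 760, 0]) cube([51, 51, 392]);
translate([1896, 437, 0]) cube([51, 51, 392]);
translate([1896, 760, 0]) cube([51, 51, 392]);


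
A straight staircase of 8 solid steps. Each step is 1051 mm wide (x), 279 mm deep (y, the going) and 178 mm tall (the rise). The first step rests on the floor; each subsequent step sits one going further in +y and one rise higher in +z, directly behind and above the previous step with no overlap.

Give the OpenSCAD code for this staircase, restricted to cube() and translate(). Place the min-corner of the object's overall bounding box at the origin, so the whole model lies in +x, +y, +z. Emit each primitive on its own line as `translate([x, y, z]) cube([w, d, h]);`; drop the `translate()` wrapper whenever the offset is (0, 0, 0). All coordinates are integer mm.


cube([1051, 279, 178]);
translate([0, 279, 178]) cube([1051, 279, 178]);
translate([0, 558, 356]) cube([1051, 279, 178]);
translate([0, 837, 534]) cube([1051, 279, 178]);
translate([0, 1116, 712]) cube([1051, 279, 178]);
translate([0, 1395, 890]) cube([1051, 279, 178]);
translate([0, 1674, 1068]) cube([1051, 279, 178]);
translate([0, 1953, 1246]) cube([1051, 279, 178]);


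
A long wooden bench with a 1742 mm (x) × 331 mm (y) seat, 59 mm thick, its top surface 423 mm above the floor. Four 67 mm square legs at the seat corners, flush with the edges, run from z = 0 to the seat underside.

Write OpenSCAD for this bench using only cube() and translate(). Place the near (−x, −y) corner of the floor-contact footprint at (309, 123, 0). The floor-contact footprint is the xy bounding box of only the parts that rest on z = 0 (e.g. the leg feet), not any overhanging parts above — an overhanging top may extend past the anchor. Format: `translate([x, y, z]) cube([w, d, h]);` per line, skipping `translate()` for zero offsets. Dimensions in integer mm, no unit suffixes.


// leg_h = 423 − 59 = 364
translate([309, 123, 364]) cube([1742, 331, 59]);
translate([309, 123, 0]) cube([67, 67, 364]);
translate([309, 387, 0]) cube([67, 67, 364]);
translate([1984, 123, 0]) cube([67, 67, 364]);
translate([1984, 387, 0]) cube([67, 67, 364]);


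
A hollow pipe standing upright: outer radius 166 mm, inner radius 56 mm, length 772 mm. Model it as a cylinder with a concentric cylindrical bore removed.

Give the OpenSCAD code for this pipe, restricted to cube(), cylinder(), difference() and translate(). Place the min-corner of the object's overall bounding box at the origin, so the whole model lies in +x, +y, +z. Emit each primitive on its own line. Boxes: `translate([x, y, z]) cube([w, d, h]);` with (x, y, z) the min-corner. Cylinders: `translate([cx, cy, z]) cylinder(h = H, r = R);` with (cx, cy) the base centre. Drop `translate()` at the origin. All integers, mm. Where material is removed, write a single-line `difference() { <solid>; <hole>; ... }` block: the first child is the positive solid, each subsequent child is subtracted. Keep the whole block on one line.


difference() { translate([166, 166, 0]) cylinder(h = 772, r = 166); translate([166, 166, 0]) cylinder(h = 772, r = 56); }


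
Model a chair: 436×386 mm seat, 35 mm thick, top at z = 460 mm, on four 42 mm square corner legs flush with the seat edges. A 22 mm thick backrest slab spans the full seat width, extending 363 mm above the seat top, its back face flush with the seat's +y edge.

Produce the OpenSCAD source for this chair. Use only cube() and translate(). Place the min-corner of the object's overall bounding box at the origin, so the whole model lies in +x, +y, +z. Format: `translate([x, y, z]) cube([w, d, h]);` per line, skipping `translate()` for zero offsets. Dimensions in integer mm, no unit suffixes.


translate([0, 0, 425]) cube([436, 386, 35]);
cube([42, 42, 425]);
translate([394, 0, 0]) cube([42, 42, 425]);
translate([0, 344, 0]) cube([42, 42, 425]);
translate([394, 344, 0]) cube([42, 42, 425]);
translate([0, 364, 460]) cube([436, 22, 363]);


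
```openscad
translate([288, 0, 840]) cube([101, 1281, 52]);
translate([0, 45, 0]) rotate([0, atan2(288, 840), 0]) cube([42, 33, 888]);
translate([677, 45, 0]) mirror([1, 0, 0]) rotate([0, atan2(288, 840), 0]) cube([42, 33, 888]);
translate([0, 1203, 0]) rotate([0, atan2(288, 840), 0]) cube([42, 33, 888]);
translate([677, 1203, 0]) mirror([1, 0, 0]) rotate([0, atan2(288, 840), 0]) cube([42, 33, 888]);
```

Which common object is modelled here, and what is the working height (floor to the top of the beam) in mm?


A sawhorse. The overall height is 892 mm.

A beam across two mirrored pairs of raked legs — a sawhorse. The beam's underside is at z = 840 (matching the legs' vertical rise in atan2(288, 840)) and the beam is 52 mm tall, so its top is at 840 + 52 = 892 mm. The raked legs top out at the beam's underside, so that is the highest point.


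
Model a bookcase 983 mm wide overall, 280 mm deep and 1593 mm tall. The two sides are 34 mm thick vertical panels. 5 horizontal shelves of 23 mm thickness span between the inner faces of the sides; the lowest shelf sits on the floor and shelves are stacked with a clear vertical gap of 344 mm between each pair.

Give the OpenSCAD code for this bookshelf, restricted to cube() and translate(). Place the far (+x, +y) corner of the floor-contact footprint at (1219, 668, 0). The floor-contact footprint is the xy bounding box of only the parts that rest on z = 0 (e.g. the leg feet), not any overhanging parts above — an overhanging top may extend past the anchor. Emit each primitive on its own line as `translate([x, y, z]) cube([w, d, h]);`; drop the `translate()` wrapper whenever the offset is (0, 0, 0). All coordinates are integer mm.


translate([236, 388, 0]) cube([34, 280, 1593]);
translate([1185, 388, 0]) cube([34, 280, 1593]);
translate([270, 388, 0]) cube([915, 280, 23]);
translate([270, 388, 367]) cube([915, 280, 23]);
translate([270, 388, 734]) cube([915, 280, 23]);
translate([270, 388, 1101]) cube([915, 280, 23]);
translate([270, 388, 1468]) cube([915, 280, 23]);


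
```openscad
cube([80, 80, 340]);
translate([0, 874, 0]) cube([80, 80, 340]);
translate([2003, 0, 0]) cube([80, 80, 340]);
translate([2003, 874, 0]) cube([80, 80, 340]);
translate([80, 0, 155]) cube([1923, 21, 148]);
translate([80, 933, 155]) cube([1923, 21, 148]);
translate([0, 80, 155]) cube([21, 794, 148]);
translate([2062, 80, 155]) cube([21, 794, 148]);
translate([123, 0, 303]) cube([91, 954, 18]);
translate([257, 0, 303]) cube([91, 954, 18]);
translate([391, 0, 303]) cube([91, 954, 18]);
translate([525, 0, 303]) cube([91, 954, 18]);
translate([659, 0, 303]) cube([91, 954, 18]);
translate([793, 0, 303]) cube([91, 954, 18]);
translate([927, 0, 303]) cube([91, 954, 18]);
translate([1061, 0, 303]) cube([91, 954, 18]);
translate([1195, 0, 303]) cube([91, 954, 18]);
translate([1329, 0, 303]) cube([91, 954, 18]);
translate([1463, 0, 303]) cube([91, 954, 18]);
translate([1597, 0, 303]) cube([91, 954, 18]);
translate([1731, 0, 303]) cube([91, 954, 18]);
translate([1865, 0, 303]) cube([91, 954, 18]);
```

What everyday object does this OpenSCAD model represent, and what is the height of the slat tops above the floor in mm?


A bed frame. The slat-top height is 321 mm.

Four posts, four rails, and a row of slats — a bed frame. Slats sit on the rails at z = 155 + 148 = 303; with slat thickness 18, the top is 321 mm.


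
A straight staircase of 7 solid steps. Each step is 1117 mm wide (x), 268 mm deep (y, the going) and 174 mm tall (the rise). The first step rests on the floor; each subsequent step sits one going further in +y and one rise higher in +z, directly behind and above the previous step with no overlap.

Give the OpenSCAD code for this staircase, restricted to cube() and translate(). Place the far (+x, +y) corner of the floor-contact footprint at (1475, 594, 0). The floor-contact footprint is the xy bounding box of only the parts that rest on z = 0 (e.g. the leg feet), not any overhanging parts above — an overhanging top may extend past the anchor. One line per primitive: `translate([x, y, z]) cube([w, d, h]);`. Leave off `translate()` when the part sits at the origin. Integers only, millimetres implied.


translate([358, 326, 0]) cube([1117, 268, 174]);
translate([358, 594, 174]) cube([1117, 268, 174]);
translate([358, 862, 348]) cube([1117, 268, 174]);
translate([358, 1130, 522]) cube([1117, 268, 174]);
translate([358, 1398, 696]) cube([1117, 268, 174]);
translate([358, 1666, 870]) cube([1117, 268, 174]);
translate([358, 1934, 1044]) cube([1117, 268, 174]);


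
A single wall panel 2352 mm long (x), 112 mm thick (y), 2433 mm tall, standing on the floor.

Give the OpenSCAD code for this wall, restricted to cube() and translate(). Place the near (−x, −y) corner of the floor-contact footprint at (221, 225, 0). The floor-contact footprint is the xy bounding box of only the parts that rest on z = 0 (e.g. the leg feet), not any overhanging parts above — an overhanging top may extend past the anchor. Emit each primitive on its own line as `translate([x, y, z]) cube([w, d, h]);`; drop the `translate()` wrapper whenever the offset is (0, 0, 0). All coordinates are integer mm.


translate([221, 225, 0]) cube([2352, 112, 2433]);


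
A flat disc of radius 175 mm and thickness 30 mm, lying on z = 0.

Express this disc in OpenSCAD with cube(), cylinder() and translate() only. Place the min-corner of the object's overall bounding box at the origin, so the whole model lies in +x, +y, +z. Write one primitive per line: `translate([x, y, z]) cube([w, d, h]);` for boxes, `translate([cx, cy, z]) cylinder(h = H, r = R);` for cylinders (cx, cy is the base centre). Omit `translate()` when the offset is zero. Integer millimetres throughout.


translate([175, 175, 0]) cylinder(h = 30, r = 175);


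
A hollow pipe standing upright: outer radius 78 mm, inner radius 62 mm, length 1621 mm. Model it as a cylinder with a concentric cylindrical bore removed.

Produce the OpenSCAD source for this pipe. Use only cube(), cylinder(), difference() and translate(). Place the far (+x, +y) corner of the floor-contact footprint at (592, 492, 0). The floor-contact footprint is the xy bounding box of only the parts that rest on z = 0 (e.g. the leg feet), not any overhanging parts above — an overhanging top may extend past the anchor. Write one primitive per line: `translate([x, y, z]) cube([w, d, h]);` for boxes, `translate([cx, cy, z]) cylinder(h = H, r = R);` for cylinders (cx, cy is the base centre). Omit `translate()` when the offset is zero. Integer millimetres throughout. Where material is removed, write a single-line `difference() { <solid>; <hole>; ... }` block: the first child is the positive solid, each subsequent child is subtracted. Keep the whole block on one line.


difference() { translate([514, 414, 0]) cylinder(h = 1621, r = 78); translate([514, 414, 0]) cylinder(h = 1621, r = 62); }


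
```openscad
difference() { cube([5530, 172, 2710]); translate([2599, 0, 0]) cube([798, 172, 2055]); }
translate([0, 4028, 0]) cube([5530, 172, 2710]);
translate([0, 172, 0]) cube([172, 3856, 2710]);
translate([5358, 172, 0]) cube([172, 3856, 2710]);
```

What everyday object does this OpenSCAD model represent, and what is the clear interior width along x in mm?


A single room. The interior width is 5186 mm.

Four walls enclosing a rectangle with a door in the front wall — a room. Outside width 5530 minus two 172 mm walls gives 5186 mm.


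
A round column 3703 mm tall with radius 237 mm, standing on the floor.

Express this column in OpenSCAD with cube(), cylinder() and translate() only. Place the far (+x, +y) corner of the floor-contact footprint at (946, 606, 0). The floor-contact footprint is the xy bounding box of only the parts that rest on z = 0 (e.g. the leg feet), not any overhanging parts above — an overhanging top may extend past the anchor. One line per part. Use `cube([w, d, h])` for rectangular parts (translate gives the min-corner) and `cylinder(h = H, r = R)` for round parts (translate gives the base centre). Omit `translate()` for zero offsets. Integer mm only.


translate([709, 369, 0]) cylinder(h = 3703, r = 237);


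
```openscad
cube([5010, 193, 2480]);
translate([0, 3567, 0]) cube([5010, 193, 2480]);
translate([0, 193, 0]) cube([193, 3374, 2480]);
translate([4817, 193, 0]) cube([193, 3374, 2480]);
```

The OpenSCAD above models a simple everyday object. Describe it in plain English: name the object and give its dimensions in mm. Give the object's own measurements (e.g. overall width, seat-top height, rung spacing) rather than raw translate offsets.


The wall frame of a small rectangular building: four walls, each 2480 mm tall and 193 mm thick, enclosing a footprint 5010 mm (x) by 3760 mm (y) outside-to-outside, with no floor or roof. The front and back walls (the −y and +y sides) span the full width; the two side walls fit between them.


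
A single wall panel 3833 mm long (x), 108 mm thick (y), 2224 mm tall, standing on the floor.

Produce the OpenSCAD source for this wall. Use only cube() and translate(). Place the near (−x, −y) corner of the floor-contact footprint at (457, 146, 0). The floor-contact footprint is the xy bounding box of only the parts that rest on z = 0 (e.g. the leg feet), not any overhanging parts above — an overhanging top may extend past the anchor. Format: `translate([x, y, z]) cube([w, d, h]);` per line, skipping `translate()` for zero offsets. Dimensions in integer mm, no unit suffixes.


translate([457, 146, 0]) cube([3833, 108, 2224]);


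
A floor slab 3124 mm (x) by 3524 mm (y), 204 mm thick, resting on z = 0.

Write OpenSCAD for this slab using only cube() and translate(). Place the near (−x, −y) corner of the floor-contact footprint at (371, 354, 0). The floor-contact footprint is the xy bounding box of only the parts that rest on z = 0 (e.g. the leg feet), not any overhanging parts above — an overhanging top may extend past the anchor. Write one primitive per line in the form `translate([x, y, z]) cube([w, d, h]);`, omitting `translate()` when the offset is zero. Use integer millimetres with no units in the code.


translate([371, 354, 0]) cube([3124, 3524, 204]);


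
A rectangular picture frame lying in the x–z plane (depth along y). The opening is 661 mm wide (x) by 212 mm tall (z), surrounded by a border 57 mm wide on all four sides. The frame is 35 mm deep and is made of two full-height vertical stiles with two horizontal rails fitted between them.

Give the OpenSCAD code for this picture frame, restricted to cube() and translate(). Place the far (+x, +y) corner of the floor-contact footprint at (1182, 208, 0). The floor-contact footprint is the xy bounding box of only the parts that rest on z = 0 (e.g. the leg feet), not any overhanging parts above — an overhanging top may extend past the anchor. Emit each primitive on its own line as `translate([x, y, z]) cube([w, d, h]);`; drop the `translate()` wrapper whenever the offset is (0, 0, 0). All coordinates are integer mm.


translate([407, 173, 0]) cube([57, 35, 326]);
translate([1125, 173, 0]) cube([57, 35, 326]);
translate([464, 173, 0]) cube([661, 35, 57]);
translate([464, 173, 269]) cube([661, 35, 57]);


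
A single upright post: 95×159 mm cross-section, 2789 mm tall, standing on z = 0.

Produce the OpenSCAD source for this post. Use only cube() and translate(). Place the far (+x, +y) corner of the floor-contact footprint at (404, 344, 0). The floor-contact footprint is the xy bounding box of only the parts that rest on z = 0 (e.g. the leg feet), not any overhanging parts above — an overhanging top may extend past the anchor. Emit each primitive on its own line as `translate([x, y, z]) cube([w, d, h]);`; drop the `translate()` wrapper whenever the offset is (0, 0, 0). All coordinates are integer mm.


translate([309, 185, 0]) cube([95, 159, 2789]);


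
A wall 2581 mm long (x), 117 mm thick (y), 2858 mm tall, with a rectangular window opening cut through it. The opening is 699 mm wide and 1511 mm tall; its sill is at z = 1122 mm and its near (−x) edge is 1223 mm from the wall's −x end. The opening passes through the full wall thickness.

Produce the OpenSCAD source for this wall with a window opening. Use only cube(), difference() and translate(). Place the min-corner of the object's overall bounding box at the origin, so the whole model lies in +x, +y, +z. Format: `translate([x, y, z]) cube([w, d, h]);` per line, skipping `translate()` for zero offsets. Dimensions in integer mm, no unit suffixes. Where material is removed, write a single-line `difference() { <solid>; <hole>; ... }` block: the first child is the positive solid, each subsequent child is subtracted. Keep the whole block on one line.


difference() { cube([2581, 117, 2858]); translate([1223, 0, 1122]) cube([699, 117, 1511]); }


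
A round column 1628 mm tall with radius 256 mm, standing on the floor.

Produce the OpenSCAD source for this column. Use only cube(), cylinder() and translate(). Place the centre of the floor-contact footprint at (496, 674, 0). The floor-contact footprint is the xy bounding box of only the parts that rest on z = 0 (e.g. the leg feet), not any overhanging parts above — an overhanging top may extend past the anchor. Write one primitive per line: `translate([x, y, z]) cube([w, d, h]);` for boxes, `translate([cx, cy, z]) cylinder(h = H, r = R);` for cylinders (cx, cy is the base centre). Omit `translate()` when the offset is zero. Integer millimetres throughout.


translate([496, 674, 0]) cylinder(h = 1628, r = 256);


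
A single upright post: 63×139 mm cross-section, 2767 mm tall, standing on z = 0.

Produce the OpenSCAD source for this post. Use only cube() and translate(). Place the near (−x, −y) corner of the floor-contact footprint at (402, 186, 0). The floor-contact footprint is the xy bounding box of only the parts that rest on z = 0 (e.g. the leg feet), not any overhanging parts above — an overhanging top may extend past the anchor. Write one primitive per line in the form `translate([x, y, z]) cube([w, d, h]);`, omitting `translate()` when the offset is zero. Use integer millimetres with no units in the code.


translate([402, 186, 0]) cube([63, 139, 2767]);


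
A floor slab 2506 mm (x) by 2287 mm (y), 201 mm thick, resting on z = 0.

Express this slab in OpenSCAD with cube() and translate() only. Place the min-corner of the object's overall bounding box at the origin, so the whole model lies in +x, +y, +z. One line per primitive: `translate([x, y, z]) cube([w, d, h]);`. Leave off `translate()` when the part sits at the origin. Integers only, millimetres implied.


cube([2506, 2287, 201]);


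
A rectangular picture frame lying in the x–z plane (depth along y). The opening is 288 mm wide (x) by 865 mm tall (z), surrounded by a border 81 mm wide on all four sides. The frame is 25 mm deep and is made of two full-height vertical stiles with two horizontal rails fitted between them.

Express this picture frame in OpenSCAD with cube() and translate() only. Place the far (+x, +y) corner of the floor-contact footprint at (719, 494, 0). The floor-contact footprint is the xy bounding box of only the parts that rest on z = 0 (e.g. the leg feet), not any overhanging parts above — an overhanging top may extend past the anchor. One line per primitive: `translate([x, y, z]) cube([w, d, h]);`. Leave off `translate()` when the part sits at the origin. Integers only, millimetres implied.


translate([269, 469, 0]) cube([81, 25, 1027]);
translate([638, 469, 0]) cube([81, 25, 1027]);
translate([350, 469, 0]) cube([288, 25, 81]);
translate([350, 469, 946]) cube([288, 25, 81]);


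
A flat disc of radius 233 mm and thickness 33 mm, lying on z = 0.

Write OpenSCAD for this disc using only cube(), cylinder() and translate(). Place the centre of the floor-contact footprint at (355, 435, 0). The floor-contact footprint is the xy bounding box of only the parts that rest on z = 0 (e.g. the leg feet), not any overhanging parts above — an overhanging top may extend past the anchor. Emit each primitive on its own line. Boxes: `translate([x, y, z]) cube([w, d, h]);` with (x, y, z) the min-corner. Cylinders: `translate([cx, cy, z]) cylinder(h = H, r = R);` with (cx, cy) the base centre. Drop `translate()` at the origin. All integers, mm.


translate([355, 435, 0]) cylinder(h = 33, r = 233);


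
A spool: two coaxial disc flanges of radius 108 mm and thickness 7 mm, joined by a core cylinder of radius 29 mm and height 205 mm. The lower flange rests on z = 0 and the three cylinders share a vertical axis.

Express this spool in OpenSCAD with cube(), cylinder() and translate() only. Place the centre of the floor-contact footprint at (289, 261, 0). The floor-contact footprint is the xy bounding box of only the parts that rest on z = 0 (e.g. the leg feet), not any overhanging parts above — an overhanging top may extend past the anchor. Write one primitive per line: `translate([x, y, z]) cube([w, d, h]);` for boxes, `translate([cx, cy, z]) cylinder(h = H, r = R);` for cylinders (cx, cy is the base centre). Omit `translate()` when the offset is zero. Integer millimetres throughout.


translate([289, 261, 0]) cylinder(h = 7, r = 108);
translate([289, 261, 7]) cylinder(h = 205, r = 29);
translate([289, 261, 212]) cylinder(h = 7, r = 108);


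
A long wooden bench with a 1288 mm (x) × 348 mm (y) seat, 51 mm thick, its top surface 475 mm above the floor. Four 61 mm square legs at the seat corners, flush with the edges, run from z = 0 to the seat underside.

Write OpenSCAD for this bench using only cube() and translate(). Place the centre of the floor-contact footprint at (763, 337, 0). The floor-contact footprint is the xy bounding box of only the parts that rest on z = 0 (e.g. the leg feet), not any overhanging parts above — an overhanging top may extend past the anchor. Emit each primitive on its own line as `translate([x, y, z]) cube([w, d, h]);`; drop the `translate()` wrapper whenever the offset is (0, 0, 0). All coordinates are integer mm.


translate([119, 163, 424]) cube([1288, 348, 51]);
translate([119, 163, 0]) cube([61, 61, 424]);
translate([119, 450, 0]) cube([61, 61, 424]);
translate([1346, 163, 0]) cube([61, 61, 424]);
translate([1346, 450, 0]) cube([61, 61, 424]);
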